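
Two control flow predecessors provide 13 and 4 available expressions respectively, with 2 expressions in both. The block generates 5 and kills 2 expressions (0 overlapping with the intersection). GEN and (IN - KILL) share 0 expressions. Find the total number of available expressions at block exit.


IN = intersection of predecessors = 2
IN - KILL = 2 - 0 = 2
|OUT| = |GEN| + |IN - KILL| - |GEN ∩ (IN - KILL)| = 5 + 2 - 0 = 7

7


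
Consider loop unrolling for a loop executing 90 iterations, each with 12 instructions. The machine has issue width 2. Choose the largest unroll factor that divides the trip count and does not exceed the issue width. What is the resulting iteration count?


Largest divisor of 90 <= 2 is 2
New iterations = 90 / 2 = 45

45


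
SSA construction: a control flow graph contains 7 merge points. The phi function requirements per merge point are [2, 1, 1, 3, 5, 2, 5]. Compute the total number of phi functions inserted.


Total phi functions = sum of phi functions at each join node
= 2 + 1 + 1 + 3 + 5 + 2 + 5 = 19

19


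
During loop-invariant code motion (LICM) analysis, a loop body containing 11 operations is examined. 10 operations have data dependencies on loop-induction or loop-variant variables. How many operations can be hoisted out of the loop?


Invariant candidates = total - loop-dependent
= 11 - 10 = 1

1


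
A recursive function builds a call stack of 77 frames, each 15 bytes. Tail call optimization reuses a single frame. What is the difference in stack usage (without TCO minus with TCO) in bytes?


Without TCO: 77 * 15 = 1155 bytes
With TCO: reuse 1 frame = 15 bytes
Savings = 1155 - 15 = 1140

1140


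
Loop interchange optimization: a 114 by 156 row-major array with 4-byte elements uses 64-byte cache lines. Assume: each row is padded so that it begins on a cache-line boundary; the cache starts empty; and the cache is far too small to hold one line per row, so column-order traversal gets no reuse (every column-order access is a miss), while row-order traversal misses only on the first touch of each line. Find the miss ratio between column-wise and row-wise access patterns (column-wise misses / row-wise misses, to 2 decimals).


Each row occupies 156 * 4 = 624 bytes and starts on a line boundary, so it spans ceil(624 / 64) = 10 cache lines.
Row-major traversal misses (one per line touched): 114 * ceil(156 * 4 / 64) = 1140
Column-major traversal misses (no reuse, every access misses): 114 * 156 = 17784
Ratio = 17784 / 1140 = 15.6

15.6


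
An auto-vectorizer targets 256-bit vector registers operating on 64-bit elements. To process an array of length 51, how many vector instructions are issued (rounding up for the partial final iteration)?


Width = 256 / 64 = 4 elements per vector op
Iterations = ceil(51 / 4) = 13

13


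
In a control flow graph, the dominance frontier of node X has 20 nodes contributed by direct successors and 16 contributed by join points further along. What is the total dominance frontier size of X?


DF(X) = direct successor contributions + join point contributions
= 20 + 16 = 36

36


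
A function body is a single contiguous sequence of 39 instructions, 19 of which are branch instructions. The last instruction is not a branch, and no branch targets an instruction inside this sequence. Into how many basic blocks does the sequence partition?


With no in-sequence branch targets, the leaders are the first instruction plus the instruction after each branch.
Number of basic blocks = branches + 1
= 19 + 1 = 20

20


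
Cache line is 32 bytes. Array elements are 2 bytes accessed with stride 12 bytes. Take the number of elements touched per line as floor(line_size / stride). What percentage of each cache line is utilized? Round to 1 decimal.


Elements per cache line = floor(32 / 12) = 2
Bytes used = 2 * 2 = 4
Utilization = 4 / 32 * 100 = 12.5%

12.5


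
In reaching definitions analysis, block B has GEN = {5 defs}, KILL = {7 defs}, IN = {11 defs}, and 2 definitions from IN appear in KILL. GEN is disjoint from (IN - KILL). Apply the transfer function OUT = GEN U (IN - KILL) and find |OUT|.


IN - KILL: 11 - 2 = 9 surviving definitions
OUT = GEN + surviving = 5 + 9 = 14

14


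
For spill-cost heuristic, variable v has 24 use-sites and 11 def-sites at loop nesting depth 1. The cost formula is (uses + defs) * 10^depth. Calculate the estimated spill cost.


uses + defs = 24 + 11 = 35
10^1 = 10
Spill cost = 35 * 10 = 350

350


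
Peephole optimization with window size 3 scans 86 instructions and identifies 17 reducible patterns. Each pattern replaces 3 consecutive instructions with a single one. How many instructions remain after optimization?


Each match removes 2 instructions.
Total removed = 17 * 2 = 34
Remaining = 86 - 34 = 52

52


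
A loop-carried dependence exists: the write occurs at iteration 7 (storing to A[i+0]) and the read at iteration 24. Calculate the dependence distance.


Distance = read iteration - write iteration
= 24 - 7 = 17

17


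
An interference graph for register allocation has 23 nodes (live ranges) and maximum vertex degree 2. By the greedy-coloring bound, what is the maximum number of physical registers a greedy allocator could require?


Greedy coloring never needs more than (max_degree + 1) colors: when coloring a vertex, at most max_degree neighbors are already colored.
Upper bound = 2 + 1 = 3

3


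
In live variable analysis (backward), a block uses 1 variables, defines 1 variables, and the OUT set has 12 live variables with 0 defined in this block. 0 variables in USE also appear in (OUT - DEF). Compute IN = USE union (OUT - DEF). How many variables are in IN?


OUT - DEF: 12 - 0 = 12
|IN| = |USE| + |OUT - DEF| - |USE ∩ (OUT - DEF)| = 1 + 12 - 0 = 13

13


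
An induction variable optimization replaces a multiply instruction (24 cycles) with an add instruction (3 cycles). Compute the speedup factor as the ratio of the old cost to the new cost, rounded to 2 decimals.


Ratio = mult_cost / add_cost = 24 / 3 = 8.0

8.0


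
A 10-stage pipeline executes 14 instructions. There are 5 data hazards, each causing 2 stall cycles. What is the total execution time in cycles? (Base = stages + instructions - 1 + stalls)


Base cycles = 10 + 14 - 1 = 23
Total stalls = 5 * 2 = 10
Total = 23 + 10 = 33

33


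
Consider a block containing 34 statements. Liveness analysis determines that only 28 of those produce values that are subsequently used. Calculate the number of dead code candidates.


Dead code = total statements - live definitions
= 34 - 28 = 6

6


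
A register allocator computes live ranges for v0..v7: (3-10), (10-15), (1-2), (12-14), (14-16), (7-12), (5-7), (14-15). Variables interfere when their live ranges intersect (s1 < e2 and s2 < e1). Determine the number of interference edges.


Check all pairs for overlapping intervals.
Two intervals (s1,e1) and (s2,e2) overlap if s1 < e2 and s2 < e1.
v0 (3-10) vs v1..v7: overlaps v5, v6 -> 2
v1 (10-15) vs v2..v7: overlaps v3, v4, v5, v7 -> 4
v2 (1-2) vs v3..v7: overlaps none -> 0
v3 (12-14) vs v4..v7: overlaps none -> 0
v4 (14-16) vs v5..v7: overlaps v7 -> 1
v5 (7-12) vs v6..v7: overlaps none -> 0
v6 (5-7) vs v7: overlaps none -> 0
Total overlapping pairs = 2 + 4 + 0 + 0 + 1 + 0 + 0 = 7

7


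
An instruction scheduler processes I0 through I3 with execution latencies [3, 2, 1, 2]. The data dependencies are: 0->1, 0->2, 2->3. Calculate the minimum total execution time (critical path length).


Compute longest path through dependency graph: dist(Ik) = max over predecessors of dist + latency(Ik).
dist(I0) = latency 3 = 3
dist(I1) = dist(I0) + 2 = 3 + 2 = 5
dist(I2) = dist(I0) + 1 = 3 + 1 = 4
dist(I3) = dist(I2) + 2 = 4 + 2 = 6
Critical path = max dist = 6

6


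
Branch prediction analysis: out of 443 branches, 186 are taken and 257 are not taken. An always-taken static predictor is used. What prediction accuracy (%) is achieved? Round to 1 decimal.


Predictor: always-taken
Correct predictions = 186
Accuracy = 186 / 443 * 100 = 42.0%

42.0


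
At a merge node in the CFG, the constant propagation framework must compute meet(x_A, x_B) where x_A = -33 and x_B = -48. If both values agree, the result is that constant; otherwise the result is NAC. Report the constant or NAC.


Meet operation: if both paths give the same constant, result is that constant; if they differ, result is NAC (not-a-constant).
Path A: -33, Path B: -48 -> differ
Result: not-a-constant -> NAC

NAC


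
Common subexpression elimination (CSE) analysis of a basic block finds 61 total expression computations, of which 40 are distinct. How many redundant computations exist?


CSE count = total expressions - unique expressions
= 61 - 40 = 21

21


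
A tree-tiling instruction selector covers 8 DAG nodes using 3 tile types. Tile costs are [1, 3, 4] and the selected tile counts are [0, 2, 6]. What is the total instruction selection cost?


Total cost = sum(count_i * cost_i)
= 0*1 + 2*3 + 6*4
= 30

30


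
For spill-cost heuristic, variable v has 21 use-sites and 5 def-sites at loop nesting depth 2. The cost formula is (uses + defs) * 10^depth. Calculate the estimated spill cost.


uses + defs = 21 + 5 = 26
10^2 = 100
Spill cost = 26 * 100 = 2600

2600


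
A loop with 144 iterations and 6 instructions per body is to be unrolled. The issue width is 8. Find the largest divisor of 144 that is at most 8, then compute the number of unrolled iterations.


Largest divisor of 144 <= 8 is 8
New iterations = 144 / 8 = 18

18


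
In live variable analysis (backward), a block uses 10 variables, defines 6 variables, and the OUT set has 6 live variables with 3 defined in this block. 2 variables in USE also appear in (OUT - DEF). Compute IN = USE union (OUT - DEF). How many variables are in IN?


OUT - DEF: 6 - 3 = 3
|IN| = |USE| + |OUT - DEF| - |USE ∩ (OUT - DEF)| = 10 + 3 - 2 = 11

11


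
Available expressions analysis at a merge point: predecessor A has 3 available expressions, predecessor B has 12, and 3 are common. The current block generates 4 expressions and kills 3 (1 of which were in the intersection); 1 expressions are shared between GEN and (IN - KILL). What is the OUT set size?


IN = intersection of predecessors = 3
IN - KILL = 3 - 1 = 2
|OUT| = |GEN| + |IN - KILL| - |GEN ∩ (IN - KILL)| = 4 + 2 - 1 = 5

5


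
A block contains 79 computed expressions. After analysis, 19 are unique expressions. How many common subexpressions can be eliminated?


CSE count = total expressions - unique expressions
= 79 - 19 = 60

60


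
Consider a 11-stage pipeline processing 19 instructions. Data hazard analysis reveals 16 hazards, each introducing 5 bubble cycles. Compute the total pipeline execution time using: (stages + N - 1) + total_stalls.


Base cycles = 11 + 19 - 1 = 29
Total stalls = 16 * 5 = 80
Total = 29 + 80 = 109

109


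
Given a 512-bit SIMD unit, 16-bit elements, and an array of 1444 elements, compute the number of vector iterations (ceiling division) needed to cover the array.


Width = 512 / 16 = 32 elements per vector op
Iterations = ceil(1444 / 32) = 46

46


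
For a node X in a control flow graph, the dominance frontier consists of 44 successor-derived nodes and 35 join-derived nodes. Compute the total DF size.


DF(X) = direct successor contributions + join point contributions
= 44 + 35 = 79

79


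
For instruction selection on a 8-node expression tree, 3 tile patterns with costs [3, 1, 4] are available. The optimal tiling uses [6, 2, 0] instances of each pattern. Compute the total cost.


Total cost = sum(count_i * cost_i)
= 6*3 + 2*1 + 0*4
= 20

20


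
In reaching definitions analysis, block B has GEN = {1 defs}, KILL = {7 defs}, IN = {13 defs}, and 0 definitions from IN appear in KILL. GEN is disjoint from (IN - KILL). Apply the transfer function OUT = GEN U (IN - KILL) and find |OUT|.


IN - KILL: 13 - 0 = 13 surviving definitions
OUT = GEN + surviving = 1 + 13 = 14

14


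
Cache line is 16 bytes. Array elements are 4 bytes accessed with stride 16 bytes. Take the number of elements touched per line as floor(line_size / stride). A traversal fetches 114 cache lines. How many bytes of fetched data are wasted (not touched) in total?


Elements per line = floor(16 / 16) = 1
Bytes used per line = 1 * 4 = 4
Wasted per line = 16 - 4 = 12
Total wasted = 12 * 114 = 1368

1368


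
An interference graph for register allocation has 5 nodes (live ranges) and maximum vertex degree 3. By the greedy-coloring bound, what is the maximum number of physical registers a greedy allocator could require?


Greedy coloring never needs more than (max_degree + 1) colors: when coloring a vertex, at most max_degree neighbors are already colored.
Upper bound = 3 + 1 = 4

4


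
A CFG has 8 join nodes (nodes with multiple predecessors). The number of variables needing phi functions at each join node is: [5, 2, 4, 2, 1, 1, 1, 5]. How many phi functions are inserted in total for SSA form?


Total phi functions = sum of phi functions at each join node
= 5 + 2 + 4 + 2 + 1 + 1 + 1 + 5 = 21

21


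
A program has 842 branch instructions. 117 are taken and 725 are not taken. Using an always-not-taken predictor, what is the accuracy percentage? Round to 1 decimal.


Predictor: always-not-taken
Correct predictions = 725
Accuracy = 725 / 842 * 100 = 86.1%

86.1


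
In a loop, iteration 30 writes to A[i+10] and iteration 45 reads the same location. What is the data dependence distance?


Distance = read iteration - write iteration
= 45 - 30 = 15

15


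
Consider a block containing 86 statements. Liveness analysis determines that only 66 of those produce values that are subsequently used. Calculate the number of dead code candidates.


Dead code = total statements - live definitions
= 86 - 66 = 20

20


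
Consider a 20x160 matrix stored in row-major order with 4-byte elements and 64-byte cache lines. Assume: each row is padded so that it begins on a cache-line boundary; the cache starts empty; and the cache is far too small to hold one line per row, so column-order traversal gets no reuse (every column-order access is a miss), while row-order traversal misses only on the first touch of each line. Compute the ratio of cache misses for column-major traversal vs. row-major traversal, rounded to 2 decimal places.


Each row occupies 160 * 4 = 640 bytes and starts on a line boundary, so it spans ceil(640 / 64) = 10 cache lines.
Row-major traversal misses (one per line touched): 20 * ceil(160 * 4 / 64) = 200
Column-major traversal misses (no reuse, every access misses): 20 * 160 = 3200
Ratio = 3200 / 200 = 16.0

16.0


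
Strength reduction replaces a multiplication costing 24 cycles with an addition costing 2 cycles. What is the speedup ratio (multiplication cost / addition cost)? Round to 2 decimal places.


Ratio = mult_cost / add_cost = 24 / 2 = 12.0

12.0


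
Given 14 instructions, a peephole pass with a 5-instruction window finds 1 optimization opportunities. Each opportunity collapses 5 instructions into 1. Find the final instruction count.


Each match removes 4 instructions.
Total removed = 1 * 4 = 4
Remaining = 14 - 4 = 10

10


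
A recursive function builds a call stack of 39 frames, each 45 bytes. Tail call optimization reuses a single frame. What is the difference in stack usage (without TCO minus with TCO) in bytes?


Without TCO: 39 * 45 = 1755 bytes
With TCO: reuse 1 frame = 45 bytes
Savings = 1755 - 45 = 1710

1710


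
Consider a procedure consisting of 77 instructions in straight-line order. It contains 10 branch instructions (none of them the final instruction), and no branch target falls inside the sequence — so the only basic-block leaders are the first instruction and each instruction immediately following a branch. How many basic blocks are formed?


With no in-sequence branch targets, the leaders are the first instruction plus the instruction after each branch.
Number of basic blocks = branches + 1
= 10 + 1 = 11

11


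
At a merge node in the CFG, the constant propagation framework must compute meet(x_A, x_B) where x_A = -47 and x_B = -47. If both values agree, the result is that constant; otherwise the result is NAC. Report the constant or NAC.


Meet operation: if both paths give the same constant, result is that constant; if they differ, result is NAC (not-a-constant).
Path A: -47, Path B: -47 -> equal
Result: constant -> -47

-47


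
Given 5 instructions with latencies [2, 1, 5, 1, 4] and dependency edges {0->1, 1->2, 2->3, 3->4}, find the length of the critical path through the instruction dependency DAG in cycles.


Compute longest path through dependency graph: dist(Ik) = max over predecessors of dist + latency(Ik).
dist(I0) = latency 2 = 2
dist(I1) = dist(I0) + 1 = 2 + 1 = 3
dist(I2) = dist(I1) + 5 = 3 + 5 = 8
dist(I3) = dist(I2) + 1 = 8 + 1 = 9
dist(I4) = dist(I3) + 4 = 9 + 4 = 13
Critical path = max dist = 13

13


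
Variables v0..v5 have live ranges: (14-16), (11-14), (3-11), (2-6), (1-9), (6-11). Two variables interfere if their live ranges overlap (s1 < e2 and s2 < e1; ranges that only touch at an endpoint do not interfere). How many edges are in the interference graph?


Check all pairs for overlapping intervals.
Two intervals (s1,e1) and (s2,e2) overlap if s1 < e2 and s2 < e1.
v0 (14-16) vs v1..v5: overlaps none -> 0
v1 (11-14) vs v2..v5: overlaps none -> 0
v2 (3-11) vs v3..v5: overlaps v3, v4, v5 -> 3
v3 (2-6) vs v4..v5: overlaps v4 -> 1
v4 (1-9) vs v5: overlaps v5 -> 1
Total overlapping pairs = 0 + 0 + 3 + 1 + 1 = 5

5


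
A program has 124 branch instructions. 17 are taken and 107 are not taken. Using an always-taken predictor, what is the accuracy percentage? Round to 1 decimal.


Predictor: always-taken
Correct predictions = 17
Accuracy = 17 / 124 * 100 = 13.7%

13.7


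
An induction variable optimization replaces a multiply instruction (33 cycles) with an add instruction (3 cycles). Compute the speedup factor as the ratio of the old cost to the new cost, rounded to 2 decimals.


Ratio = mult_cost / add_cost = 33 / 3 = 11.0

11.0


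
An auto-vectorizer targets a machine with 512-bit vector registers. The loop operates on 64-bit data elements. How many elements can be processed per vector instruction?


Width = SIMD bits / data type bits
= 512 / 64 = 8

8


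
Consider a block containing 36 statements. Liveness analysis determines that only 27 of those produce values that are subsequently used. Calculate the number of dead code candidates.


Dead code = total statements - live definitions
= 36 - 27 = 9

9


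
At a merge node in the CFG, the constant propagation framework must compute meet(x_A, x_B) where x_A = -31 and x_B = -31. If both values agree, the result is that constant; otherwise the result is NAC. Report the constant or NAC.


Meet operation: if both paths give the same constant, result is that constant; if they differ, result is NAC (not-a-constant).
Path A: -31, Path B: -31 -> equal
Result: constant -> -31

-31


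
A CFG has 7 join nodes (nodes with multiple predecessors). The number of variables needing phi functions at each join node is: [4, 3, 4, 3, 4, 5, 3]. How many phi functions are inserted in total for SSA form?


Total phi functions = sum of phi functions at each join node
= 4 + 3 + 4 + 3 + 4 + 5 + 3 = 26

26


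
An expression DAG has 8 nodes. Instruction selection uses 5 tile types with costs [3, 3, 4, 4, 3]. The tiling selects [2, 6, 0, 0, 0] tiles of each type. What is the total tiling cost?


Total cost = sum(count_i * cost_i)
= 2*3 + 6*3 + 0*4 + 0*4 + 0*3
= 24

24


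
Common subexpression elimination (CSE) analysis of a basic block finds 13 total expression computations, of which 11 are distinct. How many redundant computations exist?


CSE count = total expressions - unique expressions
= 13 - 11 = 2

2


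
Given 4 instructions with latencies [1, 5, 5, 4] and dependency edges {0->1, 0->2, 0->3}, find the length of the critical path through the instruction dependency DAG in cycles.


Compute longest path through dependency graph: dist(Ik) = max over predecessors of dist + latency(Ik).
dist(I0) = latency 1 = 1
dist(I1) = dist(I0) + 5 = 1 + 5 = 6
dist(I2) = dist(I0) + 5 = 1 + 5 = 6
dist(I3) = dist(I0) + 4 = 1 + 4 = 5
Critical path = max dist = 6

6


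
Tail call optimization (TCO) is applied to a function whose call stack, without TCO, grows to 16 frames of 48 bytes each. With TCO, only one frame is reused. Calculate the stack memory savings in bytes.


Without TCO: 16 * 48 = 768 bytes
With TCO: reuse 1 frame = 48 bytes
Savings = 768 - 48 = 720

720


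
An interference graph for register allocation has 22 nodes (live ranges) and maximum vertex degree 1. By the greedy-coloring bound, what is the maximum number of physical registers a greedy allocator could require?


Greedy coloring never needs more than (max_degree + 1) colors: when coloring a vertex, at most max_degree neighbors are already colored.
Upper bound = 1 + 1 = 2

2


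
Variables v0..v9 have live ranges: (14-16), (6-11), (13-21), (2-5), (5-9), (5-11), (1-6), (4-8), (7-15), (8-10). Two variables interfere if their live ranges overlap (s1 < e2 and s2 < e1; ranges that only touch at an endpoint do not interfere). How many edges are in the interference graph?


Check all pairs for overlapping intervals.
Two intervals (s1,e1) and (s2,e2) overlap if s1 < e2 and s2 < e1.
v0 (14-16) vs v1..v9: overlaps v2, v8 -> 2
v1 (6-11) vs v2..v9: overlaps v4, v5, v7, v8, v9 -> 5
v2 (13-21) vs v3..v9: overlaps v8 -> 1
v3 (2-5) vs v4..v9: overlaps v6, v7 -> 2
v4 (5-9) vs v5..v9: overlaps v5, v6, v7, v8, v9 -> 5
v5 (5-11) vs v6..v9: overlaps v6, v7, v8, v9 -> 4
v6 (1-6) vs v7..v9: overlaps v7 -> 1
v7 (4-8) vs v8..v9: overlaps v8 -> 1
v8 (7-15) vs v9: overlaps v9 -> 1
Total overlapping pairs = 2 + 5 + 1 + 2 + 5 + 4 + 1 + 1 + 1 = 22

22


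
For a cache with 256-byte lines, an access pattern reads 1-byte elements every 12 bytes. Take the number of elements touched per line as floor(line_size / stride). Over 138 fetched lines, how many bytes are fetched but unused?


Elements per line = floor(256 / 12) = 21
Bytes used per line = 21 * 1 = 21
Wasted per line = 256 - 21 = 235
Total wasted = 235 * 138 = 32430

32430


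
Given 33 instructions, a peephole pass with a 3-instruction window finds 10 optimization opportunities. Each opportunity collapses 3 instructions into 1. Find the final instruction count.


Each match removes 2 instructions.
Total removed = 10 * 2 = 20
Remaining = 33 - 20 = 13

13


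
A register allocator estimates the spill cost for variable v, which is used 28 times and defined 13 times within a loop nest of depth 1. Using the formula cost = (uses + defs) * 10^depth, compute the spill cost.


uses + defs = 28 + 13 = 41
10^1 = 10
Spill cost = 41 * 10 = 410

410


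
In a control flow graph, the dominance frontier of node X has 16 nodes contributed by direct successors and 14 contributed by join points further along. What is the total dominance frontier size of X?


DF(X) = direct successor contributions + join point contributions
= 16 + 14 = 30

30


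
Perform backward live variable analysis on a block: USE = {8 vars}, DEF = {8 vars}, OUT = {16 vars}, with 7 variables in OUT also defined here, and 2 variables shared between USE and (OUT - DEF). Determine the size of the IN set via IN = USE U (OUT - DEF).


OUT - DEF: 16 - 7 = 9
|IN| = |USE| + |OUT - DEF| - |USE ∩ (OUT - DEF)| = 8 + 9 - 2 = 15

15


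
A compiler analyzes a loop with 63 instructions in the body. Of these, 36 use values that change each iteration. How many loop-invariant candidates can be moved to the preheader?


Invariant candidates = total - loop-dependent
= 63 - 36 = 27

27


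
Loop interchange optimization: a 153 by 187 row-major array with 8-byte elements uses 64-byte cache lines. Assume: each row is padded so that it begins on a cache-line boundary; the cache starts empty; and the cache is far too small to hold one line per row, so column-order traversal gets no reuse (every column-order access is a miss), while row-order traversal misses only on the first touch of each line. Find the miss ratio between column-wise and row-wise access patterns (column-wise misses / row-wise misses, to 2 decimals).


Each row occupies 187 * 8 = 1496 bytes and starts on a line boundary, so it spans ceil(1496 / 64) = 24 cache lines.
Row-major traversal misses (one per line touched): 153 * ceil(187 * 8 / 64) = 3672
Column-major traversal misses (no reuse, every access misses): 153 * 187 = 28611
Ratio = 28611 / 3672 = 7.79

7.79


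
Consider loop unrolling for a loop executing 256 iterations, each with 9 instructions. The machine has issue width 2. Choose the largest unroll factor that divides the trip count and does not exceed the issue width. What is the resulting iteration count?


Largest divisor of 256 <= 2 is 2
New iterations = 256 / 2 = 128

128


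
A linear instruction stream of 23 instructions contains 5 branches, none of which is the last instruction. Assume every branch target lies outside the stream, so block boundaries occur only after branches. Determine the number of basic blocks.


With no in-sequence branch targets, the leaders are the first instruction plus the instruction after each branch.
Number of basic blocks = branches + 1
= 5 + 1 = 6

6


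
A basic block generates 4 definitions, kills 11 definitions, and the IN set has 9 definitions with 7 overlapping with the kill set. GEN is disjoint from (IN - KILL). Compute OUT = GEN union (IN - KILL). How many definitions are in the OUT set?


IN - KILL: 9 - 7 = 2 surviving definitions
OUT = GEN + surviving = 4 + 2 = 6

6


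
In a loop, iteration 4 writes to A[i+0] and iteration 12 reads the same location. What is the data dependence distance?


Distance = read iteration - write iteration
= 12 - 4 = 8

8


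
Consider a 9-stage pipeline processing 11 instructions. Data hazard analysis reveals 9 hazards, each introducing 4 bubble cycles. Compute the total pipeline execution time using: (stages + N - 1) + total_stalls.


Base cycles = 9 + 11 - 1 = 19
Total stalls = 9 * 4 = 36
Total = 19 + 36 = 55

55


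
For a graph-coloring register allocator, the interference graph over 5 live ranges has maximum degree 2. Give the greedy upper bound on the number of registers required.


Greedy coloring never needs more than (max_degree + 1) colors: when coloring a vertex, at most max_degree neighbors are already colored.
Upper bound = 2 + 1 = 3

3


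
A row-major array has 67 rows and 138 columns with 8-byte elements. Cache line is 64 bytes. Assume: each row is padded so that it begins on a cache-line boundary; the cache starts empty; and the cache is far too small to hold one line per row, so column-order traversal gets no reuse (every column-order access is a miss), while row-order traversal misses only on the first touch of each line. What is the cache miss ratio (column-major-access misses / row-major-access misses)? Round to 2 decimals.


Each row occupies 138 * 8 = 1104 bytes and starts on a line boundary, so it spans ceil(1104 / 64) = 18 cache lines.
Row-major traversal misses (one per line touched): 67 * ceil(138 * 8 / 64) = 1206
Column-major traversal misses (no reuse, every access misses): 67 * 138 = 9246
Ratio = 9246 / 1206 = 7.67

7.67


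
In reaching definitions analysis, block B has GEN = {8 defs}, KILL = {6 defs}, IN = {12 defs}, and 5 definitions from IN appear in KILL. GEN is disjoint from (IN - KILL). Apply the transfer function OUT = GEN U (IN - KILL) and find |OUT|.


IN - KILL: 12 - 5 = 7 surviving definitions
OUT = GEN + surviving = 8 + 7 = 15

15


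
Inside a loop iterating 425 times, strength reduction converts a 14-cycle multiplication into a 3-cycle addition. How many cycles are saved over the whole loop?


Per-iteration saving = 14 - 3 = 11
Total saved = 425 * 11 = 4675

4675


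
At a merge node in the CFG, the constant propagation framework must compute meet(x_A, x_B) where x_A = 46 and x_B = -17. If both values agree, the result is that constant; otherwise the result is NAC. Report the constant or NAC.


Meet operation: if both paths give the same constant, result is that constant; if they differ, result is NAC (not-a-constant).
Path A: 46, Path B: -17 -> differ
Result: not-a-constant -> NAC

NAC


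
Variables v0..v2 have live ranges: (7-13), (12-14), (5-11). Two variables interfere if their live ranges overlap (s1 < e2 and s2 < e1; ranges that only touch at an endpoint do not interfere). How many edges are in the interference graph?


Check all pairs for overlapping intervals.
Two intervals (s1,e1) and (s2,e2) overlap if s1 < e2 and s2 < e1.
v0 (7-13) vs v1..v2: overlaps v1, v2 -> 2
v1 (12-14) vs v2: overlaps none -> 0
Total overlapping pairs = 2 + 0 = 2

2


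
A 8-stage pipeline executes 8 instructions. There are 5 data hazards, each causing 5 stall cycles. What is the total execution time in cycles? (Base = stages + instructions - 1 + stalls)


Base cycles = 8 + 8 - 1 = 15
Total stalls = 5 * 5 = 25
Total = 15 + 25 = 40

40


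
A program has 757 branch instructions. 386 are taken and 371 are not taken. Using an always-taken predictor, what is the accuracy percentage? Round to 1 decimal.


Predictor: always-taken
Correct predictions = 386
Accuracy = 386 / 757 * 100 = 51.0%

51.0


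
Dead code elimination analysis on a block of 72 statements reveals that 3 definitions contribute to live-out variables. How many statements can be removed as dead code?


Dead code = total statements - live definitions
= 72 - 3 = 69

69


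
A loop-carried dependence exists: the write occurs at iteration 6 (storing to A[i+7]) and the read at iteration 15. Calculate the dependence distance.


Distance = read iteration - write iteration
= 15 - 6 = 9

9


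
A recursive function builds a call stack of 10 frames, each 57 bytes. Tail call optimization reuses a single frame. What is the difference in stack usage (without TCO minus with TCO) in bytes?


Without TCO: 10 * 57 = 570 bytes
With TCO: reuse 1 frame = 57 bytes
Savings = 570 - 57 = 513

513


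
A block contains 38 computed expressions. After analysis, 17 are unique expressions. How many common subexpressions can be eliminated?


CSE count = total expressions - unique expressions
= 38 - 17 = 21

21


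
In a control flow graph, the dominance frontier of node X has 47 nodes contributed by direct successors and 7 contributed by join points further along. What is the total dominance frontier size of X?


DF(X) = direct successor contributions + join point contributions
= 47 + 7 = 54

54


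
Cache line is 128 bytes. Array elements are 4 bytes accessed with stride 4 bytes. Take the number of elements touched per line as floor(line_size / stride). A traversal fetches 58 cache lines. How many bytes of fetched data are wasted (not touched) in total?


Elements per line = floor(128 / 4) = 32
Bytes used per line = 32 * 4 = 128
Wasted per line = 128 - 128 = 0
Total wasted = 0 * 58 = 0

0


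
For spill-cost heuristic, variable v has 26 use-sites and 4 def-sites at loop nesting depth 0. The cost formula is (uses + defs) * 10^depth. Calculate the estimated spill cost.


uses + defs = 26 + 4 = 30
10^0 = 1
Spill cost = 30 * 1 = 30

30


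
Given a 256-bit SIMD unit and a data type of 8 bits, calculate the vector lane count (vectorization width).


Width = SIMD bits / data type bits
= 256 / 8 = 32

32


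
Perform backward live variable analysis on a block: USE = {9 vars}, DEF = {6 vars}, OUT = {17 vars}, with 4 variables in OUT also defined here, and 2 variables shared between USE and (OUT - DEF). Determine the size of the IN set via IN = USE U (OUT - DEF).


OUT - DEF: 17 - 4 = 13
|IN| = |USE| + |OUT - DEF| - |USE ∩ (OUT - DEF)| = 9 + 13 - 2 = 20

20


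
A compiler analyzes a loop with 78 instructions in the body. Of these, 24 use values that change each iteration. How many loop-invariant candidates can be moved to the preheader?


Invariant candidates = total - loop-dependent
= 78 - 24 = 54

54


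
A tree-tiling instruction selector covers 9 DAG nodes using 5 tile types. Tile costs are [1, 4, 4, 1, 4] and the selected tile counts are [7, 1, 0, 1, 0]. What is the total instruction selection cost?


Total cost = sum(count_i * cost_i)
= 7*1 + 1*4 + 0*4 + 1*1 + 0*4
= 12

12


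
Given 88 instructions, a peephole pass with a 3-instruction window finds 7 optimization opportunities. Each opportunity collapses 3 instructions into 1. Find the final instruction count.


Each match removes 2 instructions.
Total removed = 7 * 2 = 14
Remaining = 88 - 14 = 74

74


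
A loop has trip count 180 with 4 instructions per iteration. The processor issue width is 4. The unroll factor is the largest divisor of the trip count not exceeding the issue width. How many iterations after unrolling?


Largest divisor of 180 <= 4 is 4
New iterations = 180 / 4 = 45

45


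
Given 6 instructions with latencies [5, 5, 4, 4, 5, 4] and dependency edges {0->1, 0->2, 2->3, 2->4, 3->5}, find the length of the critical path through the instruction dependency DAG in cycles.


Compute longest path through dependency graph: dist(Ik) = max over predecessors of dist + latency(Ik).
dist(I0) = latency 5 = 5
dist(I1) = dist(I0) + 5 = 5 + 5 = 10
dist(I2) = dist(I0) + 4 = 5 + 4 = 9
dist(I3) = dist(I2) + 4 = 9 + 4 = 13
dist(I4) = dist(I2) + 5 = 9 + 5 = 14
dist(I5) = dist(I3) + 4 = 13 + 4 = 17
Critical path = max dist = 17

17


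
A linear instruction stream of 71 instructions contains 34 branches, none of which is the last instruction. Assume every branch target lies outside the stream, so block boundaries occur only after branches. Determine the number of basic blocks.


With no in-sequence branch targets, the leaders are the first instruction plus the instruction after each branch.
Number of basic blocks = branches + 1
= 34 + 1 = 35

35


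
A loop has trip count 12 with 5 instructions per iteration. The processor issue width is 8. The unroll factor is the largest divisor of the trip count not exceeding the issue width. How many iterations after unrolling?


Largest divisor of 12 <= 8 is 6
New iterations = 12 / 6 = 2

2


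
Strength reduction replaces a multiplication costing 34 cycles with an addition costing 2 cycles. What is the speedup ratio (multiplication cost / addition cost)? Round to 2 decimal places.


Ratio = mult_cost / add_cost = 34 / 2 = 17.0

17.0


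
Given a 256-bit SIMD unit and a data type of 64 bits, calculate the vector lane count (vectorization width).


Width = SIMD bits / data type bits
= 256 / 64 = 4

4


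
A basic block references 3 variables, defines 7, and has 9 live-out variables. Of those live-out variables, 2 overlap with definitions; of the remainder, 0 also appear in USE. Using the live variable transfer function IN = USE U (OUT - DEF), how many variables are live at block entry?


OUT - DEF: 9 - 2 = 7
|IN| = |USE| + |OUT - DEF| - |USE ∩ (OUT - DEF)| = 3 + 7 - 0 = 10

10


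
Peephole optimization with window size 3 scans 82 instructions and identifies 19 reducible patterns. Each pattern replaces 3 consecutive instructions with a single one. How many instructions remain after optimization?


Each match removes 2 instructions.
Total removed = 19 * 2 = 38
Remaining = 82 - 38 = 44

44


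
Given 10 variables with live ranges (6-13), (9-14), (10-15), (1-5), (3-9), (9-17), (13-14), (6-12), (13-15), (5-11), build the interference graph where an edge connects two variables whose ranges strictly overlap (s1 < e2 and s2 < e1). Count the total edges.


Check all pairs for overlapping intervals.
Two intervals (s1,e1) and (s2,e2) overlap if s1 < e2 and s2 < e1.
v0 (6-13) vs v1..v9: overlaps v1, v2, v4, v5, v7, v9 -> 6
v1 (9-14) vs v2..v9: overlaps v2, v5, v6, v7, v8, v9 -> 6
v2 (10-15) vs v3..v9: overlaps v5, v6, v7, v8, v9 -> 5
v3 (1-5) vs v4..v9: overlaps v4 -> 1
v4 (3-9) vs v5..v9: overlaps v7, v9 -> 2
v5 (9-17) vs v6..v9: overlaps v6, v7, v8, v9 -> 4
v6 (13-14) vs v7..v9: overlaps v8 -> 1
v7 (6-12) vs v8..v9: overlaps v9 -> 1
v8 (13-15) vs v9: overlaps none -> 0
Total overlapping pairs = 6 + 6 + 5 + 1 + 2 + 4 + 1 + 1 + 0 = 26

26


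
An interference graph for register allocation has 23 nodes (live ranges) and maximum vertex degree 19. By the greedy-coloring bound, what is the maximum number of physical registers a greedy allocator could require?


Greedy coloring never needs more than (max_degree + 1) colors: when coloring a vertex, at most max_degree neighbors are already colored.
Upper bound = 19 + 1 = 20

20


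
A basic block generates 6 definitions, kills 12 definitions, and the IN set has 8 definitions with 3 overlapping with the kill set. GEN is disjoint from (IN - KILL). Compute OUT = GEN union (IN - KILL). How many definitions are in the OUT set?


IN - KILL: 8 - 3 = 5 surviving definitions
OUT = GEN + surviving = 6 + 5 = 11

11


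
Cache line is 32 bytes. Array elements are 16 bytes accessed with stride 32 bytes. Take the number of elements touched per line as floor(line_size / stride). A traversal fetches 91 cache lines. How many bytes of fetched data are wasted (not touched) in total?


Elements per line = floor(32 / 32) = 1
Bytes used per line = 1 * 16 = 16
Wasted per line = 32 - 16 = 16
Total wasted = 16 * 91 = 1456

1456


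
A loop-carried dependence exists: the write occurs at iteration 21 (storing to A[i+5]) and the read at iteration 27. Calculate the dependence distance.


Distance = read iteration - write iteration
= 27 - 21 = 6

6


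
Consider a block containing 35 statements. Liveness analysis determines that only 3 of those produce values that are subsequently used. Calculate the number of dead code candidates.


Dead code = total statements - live definitions
= 35 - 3 = 32

32


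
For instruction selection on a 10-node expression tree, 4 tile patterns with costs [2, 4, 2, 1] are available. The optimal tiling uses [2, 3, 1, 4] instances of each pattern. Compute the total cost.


Total cost = sum(count_i * cost_i)
= 2*2 + 3*4 + 1*2 + 4*1
= 22

22


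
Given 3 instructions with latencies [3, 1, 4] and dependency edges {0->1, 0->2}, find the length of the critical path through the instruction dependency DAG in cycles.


Compute longest path through dependency graph: dist(Ik) = max over predecessors of dist + latency(Ik).
dist(I0) = latency 3 = 3
dist(I1) = dist(I0) + 1 = 3 + 1 = 4
dist(I2) = dist(I0) + 4 = 3 + 4 = 7
Critical path = max dist = 7

7


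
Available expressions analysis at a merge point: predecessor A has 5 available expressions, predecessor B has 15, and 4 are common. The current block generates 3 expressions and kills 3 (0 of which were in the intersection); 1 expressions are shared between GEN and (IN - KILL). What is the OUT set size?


IN = intersection of predecessors = 4
IN - KILL = 4 - 0 = 4
|OUT| = |GEN| + |IN - KILL| - |GEN ∩ (IN - KILL)| = 3 + 4 - 1 = 6

6


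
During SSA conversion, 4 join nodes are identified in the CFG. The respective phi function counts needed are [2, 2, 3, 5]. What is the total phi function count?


Total phi functions = sum of phi functions at each join node
= 2 + 2 + 3 + 5 = 12

12


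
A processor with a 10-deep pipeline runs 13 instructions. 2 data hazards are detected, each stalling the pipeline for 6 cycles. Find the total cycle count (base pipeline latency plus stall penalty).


Base cycles = 10 + 13 - 1 = 22
Total stalls = 2 * 6 = 12
Total = 22 + 12 = 34

34


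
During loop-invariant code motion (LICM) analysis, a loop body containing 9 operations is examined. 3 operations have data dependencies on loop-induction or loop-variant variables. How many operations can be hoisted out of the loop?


Invariant candidates = total - loop-dependent
= 9 - 3 = 6

6
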